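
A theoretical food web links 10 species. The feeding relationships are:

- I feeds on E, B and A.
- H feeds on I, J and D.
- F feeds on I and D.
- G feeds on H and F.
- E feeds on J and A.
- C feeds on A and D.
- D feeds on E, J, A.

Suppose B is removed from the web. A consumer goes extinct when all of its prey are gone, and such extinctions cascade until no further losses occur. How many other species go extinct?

Remove B.
Every predator of it retains at least one other prey: I still has A, E.
No consumer loses all prey, so no secondary extinctions occur.

0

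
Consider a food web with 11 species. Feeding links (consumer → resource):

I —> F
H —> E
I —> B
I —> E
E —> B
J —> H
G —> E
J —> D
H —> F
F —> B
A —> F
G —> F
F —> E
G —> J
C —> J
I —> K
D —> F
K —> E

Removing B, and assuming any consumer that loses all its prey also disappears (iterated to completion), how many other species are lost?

Remove B.
Round 1: E (all prey gone) → extinct.
Round 2: K (all prey gone), F (all prey gone) → extinct.
Round 3: A (all prey gone), H (all prey gone), I (all prey gone), D (all prey gone) → extinct.
Round 4: J (all prey gone) → extinct.
Round 5: G (all prey gone), C (all prey gone) → extinct.
No further losses. Total secondary extinctions: 10.

10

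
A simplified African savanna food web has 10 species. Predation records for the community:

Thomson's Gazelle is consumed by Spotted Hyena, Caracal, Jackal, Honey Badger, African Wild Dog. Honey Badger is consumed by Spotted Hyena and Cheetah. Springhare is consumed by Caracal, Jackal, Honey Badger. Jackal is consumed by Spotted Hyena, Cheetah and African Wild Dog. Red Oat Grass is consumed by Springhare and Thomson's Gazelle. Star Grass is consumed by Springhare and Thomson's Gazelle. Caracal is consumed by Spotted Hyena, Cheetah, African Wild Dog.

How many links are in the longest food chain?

3 links

One longest chain: Star Grass → Springhare → Jackal → Cheetah.
It has 4 species and 3 links.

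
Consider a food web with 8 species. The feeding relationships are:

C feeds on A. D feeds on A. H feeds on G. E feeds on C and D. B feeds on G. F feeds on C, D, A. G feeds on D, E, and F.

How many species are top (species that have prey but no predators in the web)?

Top species (has prey, but nothing eats it): B, H.
Count: 2.

2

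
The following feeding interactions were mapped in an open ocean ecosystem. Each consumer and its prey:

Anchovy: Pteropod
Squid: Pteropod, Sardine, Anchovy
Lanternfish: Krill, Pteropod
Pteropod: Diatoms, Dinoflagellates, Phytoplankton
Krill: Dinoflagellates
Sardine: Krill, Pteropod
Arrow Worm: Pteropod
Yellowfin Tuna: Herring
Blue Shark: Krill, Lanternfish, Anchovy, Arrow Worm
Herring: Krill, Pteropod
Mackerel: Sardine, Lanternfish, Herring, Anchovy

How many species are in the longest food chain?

One longest chain: Diatoms → Pteropod → Anchovy → Mackerel.
It has 4 species and 3 links.

4 species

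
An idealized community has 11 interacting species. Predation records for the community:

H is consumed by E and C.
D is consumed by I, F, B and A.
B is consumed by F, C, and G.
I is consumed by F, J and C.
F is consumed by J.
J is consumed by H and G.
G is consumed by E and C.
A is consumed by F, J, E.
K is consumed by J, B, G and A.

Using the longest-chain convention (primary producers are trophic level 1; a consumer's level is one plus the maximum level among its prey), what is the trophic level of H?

K is a producer → level 1.
B eats K (level 1); other prey at levels: D 1 → level 2.
F eats B (level 2); other prey at levels: D 1, A 2, I 2 → level 3.
J eats F (level 3); other prey at levels: K 1, A 2, I 2 → level 4.
H eats J → level 5.

Trophic level 5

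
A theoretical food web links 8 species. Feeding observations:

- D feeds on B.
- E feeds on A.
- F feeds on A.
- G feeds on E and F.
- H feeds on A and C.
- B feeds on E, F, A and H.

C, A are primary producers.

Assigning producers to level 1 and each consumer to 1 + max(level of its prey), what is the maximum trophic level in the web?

4

Producers (level 1): C, A.
C → H → B → D gives D level 4.
No species has a prey at level 4, so no species reaches level 5.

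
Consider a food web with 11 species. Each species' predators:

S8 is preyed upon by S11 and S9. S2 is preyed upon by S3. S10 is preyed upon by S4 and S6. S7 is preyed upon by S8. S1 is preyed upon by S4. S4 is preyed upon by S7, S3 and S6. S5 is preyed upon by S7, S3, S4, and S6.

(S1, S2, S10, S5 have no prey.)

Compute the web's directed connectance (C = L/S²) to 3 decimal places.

C = 0.116

The web has S = 11 species and L = 14 feeding links.
C = L / S² = 14 / 121 = 0.1157 ≈ 0.116.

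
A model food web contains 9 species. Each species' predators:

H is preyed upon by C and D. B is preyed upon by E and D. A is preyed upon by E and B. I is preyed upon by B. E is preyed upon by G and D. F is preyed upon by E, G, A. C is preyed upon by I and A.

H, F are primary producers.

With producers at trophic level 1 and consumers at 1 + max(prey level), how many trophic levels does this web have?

Producers (level 1): H, F.
H → C → I → B → E → D gives D level 6.
No species has a prey at level 6, so no species reaches level 7.

6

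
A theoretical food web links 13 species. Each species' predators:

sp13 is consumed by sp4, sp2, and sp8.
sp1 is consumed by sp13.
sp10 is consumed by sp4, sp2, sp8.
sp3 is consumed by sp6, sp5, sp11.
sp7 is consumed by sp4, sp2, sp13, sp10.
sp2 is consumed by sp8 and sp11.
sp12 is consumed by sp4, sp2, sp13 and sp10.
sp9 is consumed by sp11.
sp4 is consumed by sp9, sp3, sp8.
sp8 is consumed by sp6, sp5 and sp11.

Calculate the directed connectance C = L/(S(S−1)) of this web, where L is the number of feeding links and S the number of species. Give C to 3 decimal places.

The web has S = 13 species and L = 27 feeding links.
C = L / (S(S−1)) = 27 / 156 = 0.1731 ≈ 0.173.

C = 0.173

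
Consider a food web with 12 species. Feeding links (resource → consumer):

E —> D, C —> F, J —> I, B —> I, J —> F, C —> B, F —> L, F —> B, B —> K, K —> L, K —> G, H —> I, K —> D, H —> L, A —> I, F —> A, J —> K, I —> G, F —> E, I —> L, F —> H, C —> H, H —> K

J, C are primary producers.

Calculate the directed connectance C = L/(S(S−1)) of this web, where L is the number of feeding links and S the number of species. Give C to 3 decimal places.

C = 0.174

The web has S = 12 species and L = 23 feeding links.
C = L / (S(S−1)) = 23 / 132 = 0.1742 ≈ 0.174.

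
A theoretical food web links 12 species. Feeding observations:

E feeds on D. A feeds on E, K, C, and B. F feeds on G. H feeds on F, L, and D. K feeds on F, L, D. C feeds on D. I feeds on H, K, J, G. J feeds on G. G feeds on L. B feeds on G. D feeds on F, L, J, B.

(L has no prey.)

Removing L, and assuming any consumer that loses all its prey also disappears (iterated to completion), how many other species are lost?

Remove L.
Round 1: G (all prey gone) → extinct.
Round 2: B (all prey gone), J (all prey gone), F (all prey gone) → extinct.
Round 3: D (all prey gone) → extinct.
Round 4: H (all prey gone), E (all prey gone), K (all prey gone), C (all prey gone) → extinct.
Round 5: I (all prey gone), A (all prey gone) → extinct.
No further losses. Total secondary extinctions: 11.

11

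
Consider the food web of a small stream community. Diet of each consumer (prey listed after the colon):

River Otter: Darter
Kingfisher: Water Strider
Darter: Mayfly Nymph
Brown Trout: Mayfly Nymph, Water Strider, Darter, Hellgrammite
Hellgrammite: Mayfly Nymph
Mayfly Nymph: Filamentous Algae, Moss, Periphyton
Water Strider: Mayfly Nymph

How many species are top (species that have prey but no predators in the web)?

Top species (has prey, but nothing eats it): River Otter, Kingfisher, Brown Trout.
Count: 3.

3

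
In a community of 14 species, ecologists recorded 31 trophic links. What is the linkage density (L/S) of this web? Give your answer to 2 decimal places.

L/S = 2.21

There are L = 31 links among S = 14 species.
L/S = 31/14 = 2.2143 ≈ 2.21.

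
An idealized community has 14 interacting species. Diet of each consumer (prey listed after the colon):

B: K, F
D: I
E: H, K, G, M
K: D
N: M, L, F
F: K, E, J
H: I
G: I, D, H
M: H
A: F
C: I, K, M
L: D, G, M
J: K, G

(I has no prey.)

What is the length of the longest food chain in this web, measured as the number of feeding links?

5 links

One longest chain: I → D → K → J → F → B.
It has 6 species and 5 links.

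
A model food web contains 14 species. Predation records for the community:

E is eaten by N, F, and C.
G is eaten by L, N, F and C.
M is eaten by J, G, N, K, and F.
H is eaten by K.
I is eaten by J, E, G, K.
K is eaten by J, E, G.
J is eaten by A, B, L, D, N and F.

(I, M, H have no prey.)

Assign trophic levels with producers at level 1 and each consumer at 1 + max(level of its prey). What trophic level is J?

I is a producer → level 1.
K eats I (level 1); other prey at levels: M 1, H 1 → level 2.
J eats K (level 2); other prey at levels: I 1, M 1 → level 3.

Trophic level 3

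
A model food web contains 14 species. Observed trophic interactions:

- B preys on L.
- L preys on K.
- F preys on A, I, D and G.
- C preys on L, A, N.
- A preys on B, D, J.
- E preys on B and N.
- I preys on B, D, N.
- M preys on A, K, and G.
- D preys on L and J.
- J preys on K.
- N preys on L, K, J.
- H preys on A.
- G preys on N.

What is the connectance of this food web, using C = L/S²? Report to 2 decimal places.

The web has S = 14 species and L = 28 feeding links.
C = L / S² = 28 / 196 = 0.1429 ≈ 0.14.

C = 0.14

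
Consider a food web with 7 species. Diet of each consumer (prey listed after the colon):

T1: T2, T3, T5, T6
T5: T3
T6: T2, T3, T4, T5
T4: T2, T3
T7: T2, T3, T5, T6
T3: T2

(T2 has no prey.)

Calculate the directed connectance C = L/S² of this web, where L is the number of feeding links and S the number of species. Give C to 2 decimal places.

The web has S = 7 species and L = 16 feeding links.
C = L / S² = 16 / 49 = 0.3265 ≈ 0.33.

C = 0.33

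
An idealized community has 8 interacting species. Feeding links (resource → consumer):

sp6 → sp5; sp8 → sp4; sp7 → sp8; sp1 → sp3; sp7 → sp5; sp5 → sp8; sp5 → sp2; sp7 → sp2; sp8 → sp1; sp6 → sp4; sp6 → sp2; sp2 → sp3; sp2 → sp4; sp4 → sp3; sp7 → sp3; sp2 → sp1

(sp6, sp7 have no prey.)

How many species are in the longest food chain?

One longest chain: sp6 → sp5 → sp2 → sp4 → sp3.
It has 5 species and 4 links.

5 species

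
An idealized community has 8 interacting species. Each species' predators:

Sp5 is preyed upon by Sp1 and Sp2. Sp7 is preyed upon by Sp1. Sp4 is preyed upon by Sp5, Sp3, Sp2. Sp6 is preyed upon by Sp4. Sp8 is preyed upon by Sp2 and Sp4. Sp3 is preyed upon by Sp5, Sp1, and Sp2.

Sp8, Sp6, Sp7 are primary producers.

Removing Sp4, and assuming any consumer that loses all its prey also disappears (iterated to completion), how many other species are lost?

Remove Sp4.
Round 1: Sp3 (all prey gone) → extinct.
Round 2: Sp5 (all prey gone) → extinct.
No further losses. Total secondary extinctions: 2.

2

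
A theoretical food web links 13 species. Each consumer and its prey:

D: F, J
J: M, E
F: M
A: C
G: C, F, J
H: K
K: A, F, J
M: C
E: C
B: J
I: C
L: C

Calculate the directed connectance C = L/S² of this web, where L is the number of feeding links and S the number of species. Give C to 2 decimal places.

The web has S = 13 species and L = 18 feeding links.
C = L / S² = 18 / 169 = 0.1065 ≈ 0.11.

C = 0.11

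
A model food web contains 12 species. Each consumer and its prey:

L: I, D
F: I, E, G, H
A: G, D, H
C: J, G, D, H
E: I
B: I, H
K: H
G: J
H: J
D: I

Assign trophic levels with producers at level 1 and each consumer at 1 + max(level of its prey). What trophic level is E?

Trophic level 2

I is a producer → level 1.
E eats I → level 2.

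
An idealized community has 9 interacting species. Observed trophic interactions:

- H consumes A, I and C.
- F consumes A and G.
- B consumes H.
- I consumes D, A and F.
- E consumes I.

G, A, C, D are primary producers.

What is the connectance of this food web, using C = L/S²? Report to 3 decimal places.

The web has S = 9 species and L = 10 feeding links.
C = L / S² = 10 / 81 = 0.1235 ≈ 0.123.

C = 0.123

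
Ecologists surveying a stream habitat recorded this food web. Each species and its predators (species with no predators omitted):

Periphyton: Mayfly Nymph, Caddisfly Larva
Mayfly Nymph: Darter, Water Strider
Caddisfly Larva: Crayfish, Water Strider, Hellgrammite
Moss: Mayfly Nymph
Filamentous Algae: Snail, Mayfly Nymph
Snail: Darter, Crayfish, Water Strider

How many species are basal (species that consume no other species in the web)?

Basal species (no prey listed): Filamentous Algae, Moss, Periphyton.
Count: 3.

3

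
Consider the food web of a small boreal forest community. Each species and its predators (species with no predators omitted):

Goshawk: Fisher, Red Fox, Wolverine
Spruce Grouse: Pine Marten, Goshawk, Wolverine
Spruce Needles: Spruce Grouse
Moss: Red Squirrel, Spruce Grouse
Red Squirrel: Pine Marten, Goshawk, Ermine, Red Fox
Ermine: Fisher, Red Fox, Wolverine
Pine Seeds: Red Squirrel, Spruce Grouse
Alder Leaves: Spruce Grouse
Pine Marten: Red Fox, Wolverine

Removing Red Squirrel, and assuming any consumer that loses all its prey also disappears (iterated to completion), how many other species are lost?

Remove Red Squirrel.
Round 1: Ermine (all prey gone) → extinct.
No further losses. Total secondary extinctions: 1.

1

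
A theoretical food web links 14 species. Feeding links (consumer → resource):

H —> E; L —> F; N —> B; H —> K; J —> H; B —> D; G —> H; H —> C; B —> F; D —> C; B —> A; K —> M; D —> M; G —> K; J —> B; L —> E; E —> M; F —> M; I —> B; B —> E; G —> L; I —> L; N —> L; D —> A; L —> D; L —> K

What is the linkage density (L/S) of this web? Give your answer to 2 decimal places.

There are L = 26 links among S = 14 species.
L/S = 26/14 = 1.8571 ≈ 1.86.

L/S = 1.86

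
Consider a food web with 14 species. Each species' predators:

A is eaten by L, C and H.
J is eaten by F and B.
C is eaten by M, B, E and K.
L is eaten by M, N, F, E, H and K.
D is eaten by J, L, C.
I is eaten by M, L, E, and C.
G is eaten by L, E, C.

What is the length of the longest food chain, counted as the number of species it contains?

One longest chain: A → C → E.
It has 3 species and 2 links.

3 species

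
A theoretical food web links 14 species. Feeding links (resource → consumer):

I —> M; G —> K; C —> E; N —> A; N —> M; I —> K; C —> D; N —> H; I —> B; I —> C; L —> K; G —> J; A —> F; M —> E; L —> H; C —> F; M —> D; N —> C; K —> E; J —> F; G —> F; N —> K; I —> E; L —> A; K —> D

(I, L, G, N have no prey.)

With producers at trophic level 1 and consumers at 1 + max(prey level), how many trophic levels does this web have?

3

Producers (level 1): I, L, G, N.
G → J → F gives F level 3.
No species has a prey at level 3, so no species reaches level 4.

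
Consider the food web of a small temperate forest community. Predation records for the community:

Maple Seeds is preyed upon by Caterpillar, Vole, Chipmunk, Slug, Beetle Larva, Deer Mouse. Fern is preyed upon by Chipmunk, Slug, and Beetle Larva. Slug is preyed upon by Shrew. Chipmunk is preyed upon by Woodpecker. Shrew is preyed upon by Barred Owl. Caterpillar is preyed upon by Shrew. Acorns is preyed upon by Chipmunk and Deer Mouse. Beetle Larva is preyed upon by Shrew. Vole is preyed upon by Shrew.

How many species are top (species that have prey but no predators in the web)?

3

Top species (has prey, but nothing eats it): Deer Mouse, Woodpecker, Barred Owl.
Count: 3.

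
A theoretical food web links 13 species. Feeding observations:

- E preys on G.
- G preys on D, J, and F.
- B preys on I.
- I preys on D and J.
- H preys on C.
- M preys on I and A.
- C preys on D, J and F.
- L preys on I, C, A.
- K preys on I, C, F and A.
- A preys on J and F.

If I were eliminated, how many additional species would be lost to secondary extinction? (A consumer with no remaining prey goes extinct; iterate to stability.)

1

Remove I.
Round 1: B (all prey gone) → extinct.
No further losses. Total secondary extinctions: 1.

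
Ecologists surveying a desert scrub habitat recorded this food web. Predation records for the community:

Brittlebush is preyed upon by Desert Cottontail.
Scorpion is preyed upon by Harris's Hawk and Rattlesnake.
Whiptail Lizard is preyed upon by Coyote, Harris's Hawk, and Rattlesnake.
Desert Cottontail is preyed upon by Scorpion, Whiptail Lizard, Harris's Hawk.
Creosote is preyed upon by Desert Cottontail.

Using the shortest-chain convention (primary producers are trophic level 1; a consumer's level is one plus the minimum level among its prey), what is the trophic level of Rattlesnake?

Creosote is a producer → level 1.
Desert Cottontail eats Creosote → level 2.
Whiptail Lizard eats Desert Cottontail → level 3.
Rattlesnake eats Whiptail Lizard → level 4.
No prey of Rattlesnake is below level 3, so 4 is the minimum.

Trophic level 4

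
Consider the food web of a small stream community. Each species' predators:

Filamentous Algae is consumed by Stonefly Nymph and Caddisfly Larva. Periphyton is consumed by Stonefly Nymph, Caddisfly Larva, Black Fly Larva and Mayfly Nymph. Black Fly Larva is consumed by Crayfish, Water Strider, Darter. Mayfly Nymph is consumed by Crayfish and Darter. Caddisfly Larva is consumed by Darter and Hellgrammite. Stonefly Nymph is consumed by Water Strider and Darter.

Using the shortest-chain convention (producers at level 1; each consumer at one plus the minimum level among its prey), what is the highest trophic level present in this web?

Producers (level 1): Periphyton, Filamentous Algae.
Following each consumer down to its lowest-level prey: Periphyton → Black Fly Larva → Crayfish (levels 1 through 3).
All prey of Crayfish (Black Fly Larva 2, Mayfly Nymph 2) are at level 2 or above, so Crayfish is at level 1 + 2 = 3.
Every consumer has at least one prey at level 2 or below, so none exceeds level 3.

3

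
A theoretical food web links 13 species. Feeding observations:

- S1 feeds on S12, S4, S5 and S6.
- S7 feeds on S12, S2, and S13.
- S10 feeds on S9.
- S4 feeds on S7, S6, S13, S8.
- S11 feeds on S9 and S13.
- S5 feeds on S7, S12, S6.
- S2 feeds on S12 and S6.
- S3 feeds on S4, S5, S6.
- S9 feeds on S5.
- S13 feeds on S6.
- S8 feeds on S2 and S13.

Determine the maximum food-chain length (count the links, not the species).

5 links

One longest chain: S12 → S2 → S7 → S5 → S9 → S10.
It has 6 species and 5 links.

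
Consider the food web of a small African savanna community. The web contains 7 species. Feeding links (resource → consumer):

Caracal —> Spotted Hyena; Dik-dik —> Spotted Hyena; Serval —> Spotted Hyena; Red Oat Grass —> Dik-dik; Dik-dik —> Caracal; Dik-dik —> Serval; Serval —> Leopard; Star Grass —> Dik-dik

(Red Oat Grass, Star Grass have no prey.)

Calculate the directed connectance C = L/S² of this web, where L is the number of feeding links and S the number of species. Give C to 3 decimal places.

The web has S = 7 species and L = 8 feeding links.
C = L / S² = 8 / 49 = 0.1633 ≈ 0.163.

C = 0.163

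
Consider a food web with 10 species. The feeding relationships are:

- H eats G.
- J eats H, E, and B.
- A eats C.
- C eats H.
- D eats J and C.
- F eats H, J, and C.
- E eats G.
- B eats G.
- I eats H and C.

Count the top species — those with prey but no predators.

Top species (has prey, but nothing eats it): D, I, A, F.
Count: 4.

4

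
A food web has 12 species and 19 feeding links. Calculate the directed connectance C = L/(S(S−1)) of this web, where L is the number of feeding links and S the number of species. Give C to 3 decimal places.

C = 0.144

The web has S = 12 species and L = 19 feeding links.
C = L / (S(S−1)) = 19 / 132 = 0.1439 ≈ 0.144.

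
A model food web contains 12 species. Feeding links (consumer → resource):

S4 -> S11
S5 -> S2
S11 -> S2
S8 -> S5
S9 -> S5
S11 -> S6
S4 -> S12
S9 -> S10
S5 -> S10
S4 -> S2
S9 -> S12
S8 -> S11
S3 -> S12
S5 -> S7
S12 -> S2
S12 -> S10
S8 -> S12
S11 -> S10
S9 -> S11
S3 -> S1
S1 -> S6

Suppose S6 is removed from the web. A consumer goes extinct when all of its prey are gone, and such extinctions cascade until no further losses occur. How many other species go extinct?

1

Remove S6.
Round 1: S1 (all prey gone) → extinct.
No further losses. Total secondary extinctions: 1.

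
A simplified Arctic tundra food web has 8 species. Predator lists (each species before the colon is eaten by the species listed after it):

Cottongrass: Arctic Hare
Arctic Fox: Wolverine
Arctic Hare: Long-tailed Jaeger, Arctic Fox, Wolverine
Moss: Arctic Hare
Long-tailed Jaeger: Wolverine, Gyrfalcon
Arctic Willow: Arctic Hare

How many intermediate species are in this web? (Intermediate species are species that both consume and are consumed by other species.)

3

Intermediate species (has both prey and predators): Arctic Hare, Long-tailed Jaeger, Arctic Fox.
Count: 3.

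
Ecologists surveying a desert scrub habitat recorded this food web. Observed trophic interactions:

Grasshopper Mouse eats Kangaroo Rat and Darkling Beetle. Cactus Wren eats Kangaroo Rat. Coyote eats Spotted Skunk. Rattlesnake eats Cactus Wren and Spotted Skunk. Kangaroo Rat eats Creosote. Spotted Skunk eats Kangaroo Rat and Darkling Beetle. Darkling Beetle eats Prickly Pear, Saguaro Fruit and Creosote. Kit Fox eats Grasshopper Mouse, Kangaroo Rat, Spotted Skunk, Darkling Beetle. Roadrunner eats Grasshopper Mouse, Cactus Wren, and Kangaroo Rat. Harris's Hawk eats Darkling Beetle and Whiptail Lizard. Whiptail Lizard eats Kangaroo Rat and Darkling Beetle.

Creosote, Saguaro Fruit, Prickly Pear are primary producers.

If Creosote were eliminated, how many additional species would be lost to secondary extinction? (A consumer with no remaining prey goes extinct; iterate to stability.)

Remove Creosote.
Round 1: Kangaroo Rat (all prey gone) → extinct.
Round 2: Cactus Wren (all prey gone) → extinct.
No further losses. Total secondary extinctions: 2.

2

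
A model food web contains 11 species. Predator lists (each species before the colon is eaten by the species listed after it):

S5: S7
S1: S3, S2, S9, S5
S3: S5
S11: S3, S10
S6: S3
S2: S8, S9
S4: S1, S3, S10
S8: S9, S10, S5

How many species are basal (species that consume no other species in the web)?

3

Basal species (no prey listed): S6, S4, S11.
Count: 3.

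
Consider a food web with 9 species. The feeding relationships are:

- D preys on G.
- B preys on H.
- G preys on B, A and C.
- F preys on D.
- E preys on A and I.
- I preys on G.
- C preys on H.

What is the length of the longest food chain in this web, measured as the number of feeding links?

4 links

One longest chain: H → B → G → D → F.
It has 5 species and 4 links.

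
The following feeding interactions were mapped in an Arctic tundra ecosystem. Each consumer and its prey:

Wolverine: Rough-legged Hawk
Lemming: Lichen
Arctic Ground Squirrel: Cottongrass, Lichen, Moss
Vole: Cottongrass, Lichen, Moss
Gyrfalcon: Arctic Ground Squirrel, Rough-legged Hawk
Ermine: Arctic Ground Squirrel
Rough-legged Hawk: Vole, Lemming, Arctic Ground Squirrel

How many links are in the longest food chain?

3 links

One longest chain: Cottongrass → Vole → Rough-legged Hawk → Wolverine.
It has 4 species and 3 links.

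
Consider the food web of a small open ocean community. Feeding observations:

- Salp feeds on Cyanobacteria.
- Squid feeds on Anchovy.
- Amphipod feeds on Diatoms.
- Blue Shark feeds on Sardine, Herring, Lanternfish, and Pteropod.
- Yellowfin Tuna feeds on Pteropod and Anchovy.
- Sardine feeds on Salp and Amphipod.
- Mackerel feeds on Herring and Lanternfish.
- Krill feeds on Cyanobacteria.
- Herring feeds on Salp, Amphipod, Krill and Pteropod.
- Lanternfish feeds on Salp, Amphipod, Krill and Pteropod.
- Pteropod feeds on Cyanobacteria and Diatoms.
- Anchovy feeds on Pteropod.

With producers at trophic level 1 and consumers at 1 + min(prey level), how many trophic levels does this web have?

Producers (level 1): Cyanobacteria, Diatoms.
Following each consumer down to its lowest-level prey: Diatoms → Amphipod → Lanternfish → Mackerel (levels 1 through 4).
All prey of Mackerel (Lanternfish 3, Herring 3) are at level 3 or above, so Mackerel is at level 1 + 3 = 4.
Every consumer has at least one prey at level 3 or below, so none exceeds level 4.

4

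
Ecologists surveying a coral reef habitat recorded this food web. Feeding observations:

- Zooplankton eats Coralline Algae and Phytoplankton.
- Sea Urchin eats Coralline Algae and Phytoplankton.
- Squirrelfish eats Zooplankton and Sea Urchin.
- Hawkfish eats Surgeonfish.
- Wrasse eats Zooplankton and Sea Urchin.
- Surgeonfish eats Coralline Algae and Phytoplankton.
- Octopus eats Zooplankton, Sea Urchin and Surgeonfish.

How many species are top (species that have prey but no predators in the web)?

4

Top species (has prey, but nothing eats it): Octopus, Hawkfish, Squirrelfish, Wrasse.
Count: 4.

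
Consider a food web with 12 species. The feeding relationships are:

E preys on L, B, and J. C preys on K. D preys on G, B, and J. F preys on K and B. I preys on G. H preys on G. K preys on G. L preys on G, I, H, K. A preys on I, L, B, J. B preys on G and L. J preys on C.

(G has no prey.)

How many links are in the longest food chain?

One longest chain: G → K → C → J → D.
It has 5 species and 4 links.

4 links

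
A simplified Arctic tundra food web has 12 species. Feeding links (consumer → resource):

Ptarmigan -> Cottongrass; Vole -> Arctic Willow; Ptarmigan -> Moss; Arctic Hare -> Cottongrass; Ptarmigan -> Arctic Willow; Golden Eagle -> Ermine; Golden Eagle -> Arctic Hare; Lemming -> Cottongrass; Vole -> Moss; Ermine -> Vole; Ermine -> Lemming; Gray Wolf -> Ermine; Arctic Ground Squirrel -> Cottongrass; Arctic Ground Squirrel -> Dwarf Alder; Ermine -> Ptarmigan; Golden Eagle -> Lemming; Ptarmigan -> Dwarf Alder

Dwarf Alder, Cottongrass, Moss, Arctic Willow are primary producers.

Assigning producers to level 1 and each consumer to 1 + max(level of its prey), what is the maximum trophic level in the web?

4

Producers (level 1): Dwarf Alder, Cottongrass, Moss, Arctic Willow.
Dwarf Alder → Ptarmigan → Ermine → Golden Eagle gives Golden Eagle level 4.
No species has a prey at level 4, so no species reaches level 5.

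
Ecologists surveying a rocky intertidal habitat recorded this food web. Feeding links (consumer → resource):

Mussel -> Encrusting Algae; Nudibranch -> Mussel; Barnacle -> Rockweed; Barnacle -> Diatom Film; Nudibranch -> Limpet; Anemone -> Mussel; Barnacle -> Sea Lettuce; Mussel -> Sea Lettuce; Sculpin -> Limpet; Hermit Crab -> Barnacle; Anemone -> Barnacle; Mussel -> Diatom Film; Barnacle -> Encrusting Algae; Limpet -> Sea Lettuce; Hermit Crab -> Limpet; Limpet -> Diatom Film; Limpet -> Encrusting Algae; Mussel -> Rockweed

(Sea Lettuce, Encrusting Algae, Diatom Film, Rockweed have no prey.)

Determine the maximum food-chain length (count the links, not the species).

One longest chain: Sea Lettuce → Limpet → Sculpin.
It has 3 species and 2 links.

2 links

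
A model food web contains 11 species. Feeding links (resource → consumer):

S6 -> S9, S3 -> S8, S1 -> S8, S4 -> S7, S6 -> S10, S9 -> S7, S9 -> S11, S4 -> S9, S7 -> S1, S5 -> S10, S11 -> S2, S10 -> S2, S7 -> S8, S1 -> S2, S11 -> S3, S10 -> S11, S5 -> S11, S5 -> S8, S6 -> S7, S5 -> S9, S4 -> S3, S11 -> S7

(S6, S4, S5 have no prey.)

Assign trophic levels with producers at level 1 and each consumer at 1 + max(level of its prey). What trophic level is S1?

S6 is a producer → level 1.
S10 eats S6 (level 1); other prey at levels: S5 1 → level 2.
S11 eats S10 (level 2); other prey at levels: S5 1, S9 2 → level 3.
S7 eats S11 (level 3); other prey at levels: S6 1, S4 1, S9 2 → level 4.
S1 eats S7 → level 5.

Trophic level 5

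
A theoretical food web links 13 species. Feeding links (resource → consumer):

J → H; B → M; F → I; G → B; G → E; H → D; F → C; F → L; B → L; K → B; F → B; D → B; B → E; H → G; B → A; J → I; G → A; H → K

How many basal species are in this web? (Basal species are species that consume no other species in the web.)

Basal species (no prey listed): J, F.
Count: 2.

2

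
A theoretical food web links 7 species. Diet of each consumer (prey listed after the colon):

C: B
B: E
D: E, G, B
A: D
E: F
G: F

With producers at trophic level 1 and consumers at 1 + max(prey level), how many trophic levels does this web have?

5

Producers (level 1): F.
F → E → B → D → A gives A level 5.
No species has a prey at level 5, so no species reaches level 6.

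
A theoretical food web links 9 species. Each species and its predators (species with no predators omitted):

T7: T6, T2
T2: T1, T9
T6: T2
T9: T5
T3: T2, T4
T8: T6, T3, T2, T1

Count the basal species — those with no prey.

Basal species (no prey listed): T7, T8.
Count: 2.

2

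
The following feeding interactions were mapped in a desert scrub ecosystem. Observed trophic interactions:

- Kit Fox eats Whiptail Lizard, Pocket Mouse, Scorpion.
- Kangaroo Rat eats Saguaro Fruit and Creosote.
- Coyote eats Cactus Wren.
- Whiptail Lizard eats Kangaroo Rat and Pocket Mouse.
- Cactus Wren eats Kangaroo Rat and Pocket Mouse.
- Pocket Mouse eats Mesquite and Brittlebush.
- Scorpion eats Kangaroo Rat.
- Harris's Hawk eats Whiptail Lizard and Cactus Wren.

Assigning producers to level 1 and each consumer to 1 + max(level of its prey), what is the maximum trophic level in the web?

4

Producers (level 1): Creosote, Brittlebush, Saguaro Fruit, Mesquite.
Brittlebush → Pocket Mouse → Cactus Wren → Harris's Hawk gives Harris's Hawk level 4.
No species has a prey at level 4, so no species reaches level 5.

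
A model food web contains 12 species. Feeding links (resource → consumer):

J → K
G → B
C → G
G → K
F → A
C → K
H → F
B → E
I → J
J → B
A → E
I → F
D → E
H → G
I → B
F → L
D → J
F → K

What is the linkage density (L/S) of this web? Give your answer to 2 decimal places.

There are L = 18 links among S = 12 species.
L/S = 18/12 = 1.5000 ≈ 1.50.

L/S = 1.50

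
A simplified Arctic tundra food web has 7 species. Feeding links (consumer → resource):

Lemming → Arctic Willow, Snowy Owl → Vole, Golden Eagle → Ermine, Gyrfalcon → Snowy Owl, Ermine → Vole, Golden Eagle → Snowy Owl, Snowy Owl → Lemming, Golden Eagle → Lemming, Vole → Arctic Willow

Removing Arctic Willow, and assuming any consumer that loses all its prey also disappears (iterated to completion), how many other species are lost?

Remove Arctic Willow.
Round 1: Vole (all prey gone), Lemming (all prey gone) → extinct.
Round 2: Snowy Owl (all prey gone), Ermine (all prey gone) → extinct.
Round 3: Golden Eagle (all prey gone), Gyrfalcon (all prey gone) → extinct.
No further losses. Total secondary extinctions: 6.

6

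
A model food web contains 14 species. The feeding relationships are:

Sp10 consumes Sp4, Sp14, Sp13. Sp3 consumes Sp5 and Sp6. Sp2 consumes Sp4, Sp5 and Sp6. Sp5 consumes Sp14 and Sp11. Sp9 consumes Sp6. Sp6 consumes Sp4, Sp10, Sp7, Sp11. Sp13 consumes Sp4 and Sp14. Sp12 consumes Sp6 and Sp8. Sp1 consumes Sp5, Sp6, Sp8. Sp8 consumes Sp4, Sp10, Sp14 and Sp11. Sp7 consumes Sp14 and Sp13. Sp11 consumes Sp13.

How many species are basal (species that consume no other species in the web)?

Basal species (no prey listed): Sp14, Sp4.
Count: 2.

2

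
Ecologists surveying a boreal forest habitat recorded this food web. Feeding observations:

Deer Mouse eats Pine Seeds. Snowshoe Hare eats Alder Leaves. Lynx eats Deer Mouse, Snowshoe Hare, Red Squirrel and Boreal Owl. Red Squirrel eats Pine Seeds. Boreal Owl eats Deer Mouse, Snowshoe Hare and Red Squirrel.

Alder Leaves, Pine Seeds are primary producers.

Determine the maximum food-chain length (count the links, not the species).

3 links

One longest chain: Alder Leaves → Snowshoe Hare → Boreal Owl → Lynx.
It has 4 species and 3 links.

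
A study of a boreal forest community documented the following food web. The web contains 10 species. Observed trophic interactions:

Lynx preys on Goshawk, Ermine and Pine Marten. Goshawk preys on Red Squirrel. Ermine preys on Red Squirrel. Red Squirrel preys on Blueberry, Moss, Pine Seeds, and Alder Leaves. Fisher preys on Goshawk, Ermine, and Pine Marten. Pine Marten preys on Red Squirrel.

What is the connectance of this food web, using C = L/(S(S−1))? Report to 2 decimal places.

C = 0.14

The web has S = 10 species and L = 13 feeding links.
C = L / (S(S−1)) = 13 / 90 = 0.1444 ≈ 0.14.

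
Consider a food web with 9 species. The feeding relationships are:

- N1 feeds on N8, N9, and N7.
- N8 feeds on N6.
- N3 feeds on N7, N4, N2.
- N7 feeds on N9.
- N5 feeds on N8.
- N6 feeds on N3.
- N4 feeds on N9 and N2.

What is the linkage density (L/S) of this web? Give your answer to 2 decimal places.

There are L = 12 links among S = 9 species.
L/S = 12/9 = 1.3333 ≈ 1.33.

L/S = 1.33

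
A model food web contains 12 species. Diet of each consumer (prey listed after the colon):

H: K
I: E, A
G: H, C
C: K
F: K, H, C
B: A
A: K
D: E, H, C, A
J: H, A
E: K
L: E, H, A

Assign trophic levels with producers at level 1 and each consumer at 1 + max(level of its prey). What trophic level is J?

K is a producer → level 1.
H eats K → level 2.
J eats H (level 2); other prey at levels: A 2 → level 3.

Trophic level 3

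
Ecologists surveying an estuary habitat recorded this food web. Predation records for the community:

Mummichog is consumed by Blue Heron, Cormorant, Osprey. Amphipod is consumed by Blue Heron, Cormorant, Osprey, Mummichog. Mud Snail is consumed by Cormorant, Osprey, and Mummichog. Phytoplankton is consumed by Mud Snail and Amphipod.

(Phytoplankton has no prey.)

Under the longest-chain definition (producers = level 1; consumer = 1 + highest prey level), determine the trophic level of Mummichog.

Trophic level 3

Phytoplankton is a producer → level 1.
Mud Snail eats Phytoplankton → level 2.
Mummichog eats Mud Snail (level 2); other prey at levels: Amphipod 2 → level 3.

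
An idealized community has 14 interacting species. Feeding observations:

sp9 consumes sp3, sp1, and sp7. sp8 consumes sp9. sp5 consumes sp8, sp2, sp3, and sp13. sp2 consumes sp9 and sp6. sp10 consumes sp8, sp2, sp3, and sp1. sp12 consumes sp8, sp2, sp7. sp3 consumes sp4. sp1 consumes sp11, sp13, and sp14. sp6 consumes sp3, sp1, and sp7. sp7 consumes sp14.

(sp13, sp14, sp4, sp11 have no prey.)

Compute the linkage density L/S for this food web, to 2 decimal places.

There are L = 25 links among S = 14 species.
L/S = 25/14 = 1.7857 ≈ 1.79.

L/S = 1.79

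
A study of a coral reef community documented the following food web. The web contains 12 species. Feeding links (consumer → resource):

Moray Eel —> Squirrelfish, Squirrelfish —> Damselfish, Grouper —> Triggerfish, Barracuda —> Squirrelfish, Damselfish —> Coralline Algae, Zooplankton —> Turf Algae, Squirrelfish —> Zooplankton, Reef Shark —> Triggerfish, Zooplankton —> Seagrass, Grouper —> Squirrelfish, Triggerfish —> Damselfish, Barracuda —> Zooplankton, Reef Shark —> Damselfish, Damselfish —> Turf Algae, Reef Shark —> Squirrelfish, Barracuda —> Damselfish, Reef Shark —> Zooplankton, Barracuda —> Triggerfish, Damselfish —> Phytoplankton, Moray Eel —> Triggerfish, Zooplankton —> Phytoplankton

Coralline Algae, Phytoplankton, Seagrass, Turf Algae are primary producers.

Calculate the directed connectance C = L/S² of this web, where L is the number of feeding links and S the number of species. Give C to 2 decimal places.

The web has S = 12 species and L = 21 feeding links.
C = L / S² = 21 / 144 = 0.1458 ≈ 0.15.

C = 0.15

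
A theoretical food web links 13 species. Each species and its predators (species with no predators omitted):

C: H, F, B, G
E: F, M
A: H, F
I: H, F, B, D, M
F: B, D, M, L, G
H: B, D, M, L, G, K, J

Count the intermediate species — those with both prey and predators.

2

Intermediate species (has both prey and predators): H, F.
Count: 2.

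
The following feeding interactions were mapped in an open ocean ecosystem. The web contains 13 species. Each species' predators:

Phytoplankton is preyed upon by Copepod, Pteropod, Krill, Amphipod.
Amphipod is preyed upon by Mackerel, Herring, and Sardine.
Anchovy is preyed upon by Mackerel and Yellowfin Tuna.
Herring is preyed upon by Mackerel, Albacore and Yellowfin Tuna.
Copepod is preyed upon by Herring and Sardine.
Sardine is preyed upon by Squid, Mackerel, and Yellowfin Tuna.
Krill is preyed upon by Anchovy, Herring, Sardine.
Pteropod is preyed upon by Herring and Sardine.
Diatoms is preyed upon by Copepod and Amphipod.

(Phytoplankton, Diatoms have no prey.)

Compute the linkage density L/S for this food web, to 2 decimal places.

There are L = 24 links among S = 13 species.
L/S = 24/13 = 1.8462 ≈ 1.85.

L/S = 1.85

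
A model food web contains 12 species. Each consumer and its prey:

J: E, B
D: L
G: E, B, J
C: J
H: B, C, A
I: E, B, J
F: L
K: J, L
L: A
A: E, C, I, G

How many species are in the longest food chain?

6 species

One longest chain: E → J → C → A → L → K.
It has 6 species and 5 links.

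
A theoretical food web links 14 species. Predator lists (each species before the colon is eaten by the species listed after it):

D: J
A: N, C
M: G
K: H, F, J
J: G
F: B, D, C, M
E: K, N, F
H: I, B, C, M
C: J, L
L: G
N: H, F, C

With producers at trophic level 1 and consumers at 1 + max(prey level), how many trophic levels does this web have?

6

Producers (level 1): E, A.
E → K → F → D → J → G gives G level 6.
No species has a prey at level 6, so no species reaches level 7.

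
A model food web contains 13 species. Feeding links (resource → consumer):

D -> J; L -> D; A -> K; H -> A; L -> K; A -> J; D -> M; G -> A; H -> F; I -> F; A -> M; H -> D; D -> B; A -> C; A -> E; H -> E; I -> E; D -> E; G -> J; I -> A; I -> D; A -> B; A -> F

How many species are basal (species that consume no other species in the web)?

Basal species (no prey listed): I, L, G, H.
Count: 4.

4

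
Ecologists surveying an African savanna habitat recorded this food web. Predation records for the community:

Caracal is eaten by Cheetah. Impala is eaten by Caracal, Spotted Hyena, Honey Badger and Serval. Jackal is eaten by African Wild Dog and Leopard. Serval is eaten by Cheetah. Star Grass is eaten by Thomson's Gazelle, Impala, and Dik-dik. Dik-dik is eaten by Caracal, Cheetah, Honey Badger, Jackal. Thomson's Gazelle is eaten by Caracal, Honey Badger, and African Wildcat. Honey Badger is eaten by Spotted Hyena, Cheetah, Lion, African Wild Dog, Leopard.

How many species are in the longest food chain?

4 species

One longest chain: Star Grass → Thomson's Gazelle → Honey Badger → Cheetah.
It has 4 species and 3 links.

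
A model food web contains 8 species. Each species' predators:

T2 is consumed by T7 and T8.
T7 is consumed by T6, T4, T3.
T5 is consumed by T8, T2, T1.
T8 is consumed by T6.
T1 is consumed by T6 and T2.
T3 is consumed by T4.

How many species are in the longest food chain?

6 species

One longest chain: T5 → T1 → T2 → T7 → T3 → T4.
It has 6 species and 5 links.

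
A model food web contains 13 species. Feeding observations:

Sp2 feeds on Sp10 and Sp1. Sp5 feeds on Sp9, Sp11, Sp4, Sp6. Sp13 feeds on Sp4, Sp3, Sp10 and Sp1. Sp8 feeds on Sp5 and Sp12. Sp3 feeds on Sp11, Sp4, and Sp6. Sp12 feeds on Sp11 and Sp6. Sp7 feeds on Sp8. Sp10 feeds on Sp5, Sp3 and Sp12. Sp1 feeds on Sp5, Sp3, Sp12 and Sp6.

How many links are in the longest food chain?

One longest chain: Sp11 → Sp3 → Sp10 → Sp2.
It has 4 species and 3 links.

3 links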